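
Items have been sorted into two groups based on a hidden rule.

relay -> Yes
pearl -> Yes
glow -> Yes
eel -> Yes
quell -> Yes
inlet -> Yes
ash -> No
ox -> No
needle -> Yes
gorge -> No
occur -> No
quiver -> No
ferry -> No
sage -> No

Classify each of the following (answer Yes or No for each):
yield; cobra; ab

Yes, No, No

The classifier is using: contains 'l'.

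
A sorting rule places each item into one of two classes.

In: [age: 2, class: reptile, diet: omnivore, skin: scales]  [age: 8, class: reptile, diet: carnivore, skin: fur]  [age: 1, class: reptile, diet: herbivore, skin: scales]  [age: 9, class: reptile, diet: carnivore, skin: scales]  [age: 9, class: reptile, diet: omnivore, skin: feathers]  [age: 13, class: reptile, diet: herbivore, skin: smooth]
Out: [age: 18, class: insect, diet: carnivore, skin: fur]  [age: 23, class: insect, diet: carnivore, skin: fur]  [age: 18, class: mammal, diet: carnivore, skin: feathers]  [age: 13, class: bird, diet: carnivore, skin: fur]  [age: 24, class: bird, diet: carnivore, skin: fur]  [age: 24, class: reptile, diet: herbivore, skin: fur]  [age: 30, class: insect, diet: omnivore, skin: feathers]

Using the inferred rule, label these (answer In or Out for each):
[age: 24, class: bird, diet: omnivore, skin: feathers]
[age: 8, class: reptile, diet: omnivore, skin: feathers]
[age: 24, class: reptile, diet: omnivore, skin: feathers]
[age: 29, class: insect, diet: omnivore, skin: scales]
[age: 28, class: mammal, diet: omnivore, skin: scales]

Rule: class is reptile AND age ≤ 13. This holds for each 'In' example and fails for each 'Out' one.
[age: 24, class: bird, diet: omnivore, skin: feathers]: class is bird, age = 24 — does not satisfy this, so Out. [age: 8, class: reptile, diet: omnivore, skin: feathers]: class is reptile, age = 8 — satisfies this, so In. [age: 24, class: reptile, diet: omnivore, skin: feathers]: class is reptile, age = 24 — does not satisfy this, so Out. [age: 29, class: insect, diet: omnivore, skin: scales]: class is insect, age = 29 — does not satisfy this, so Out. [age: 28, class: mammal, diet: omnivore, skin: scales]: class is mammal, age = 28 — does not satisfy this, so Out.

Out, In, Out, Out, Out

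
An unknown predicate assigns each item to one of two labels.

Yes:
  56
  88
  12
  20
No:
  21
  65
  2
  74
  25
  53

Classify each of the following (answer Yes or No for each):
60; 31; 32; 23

Yes, No, Yes, No

The simplest hypothesis consistent with all the labels is: multiple of 4.
60 → 60 = 4·15 → Yes.
31 → 31 = 4·7 + 3 → No.
32 → 32 = 4·8 → Yes.
23 → 23 = 4·5 + 3 → No.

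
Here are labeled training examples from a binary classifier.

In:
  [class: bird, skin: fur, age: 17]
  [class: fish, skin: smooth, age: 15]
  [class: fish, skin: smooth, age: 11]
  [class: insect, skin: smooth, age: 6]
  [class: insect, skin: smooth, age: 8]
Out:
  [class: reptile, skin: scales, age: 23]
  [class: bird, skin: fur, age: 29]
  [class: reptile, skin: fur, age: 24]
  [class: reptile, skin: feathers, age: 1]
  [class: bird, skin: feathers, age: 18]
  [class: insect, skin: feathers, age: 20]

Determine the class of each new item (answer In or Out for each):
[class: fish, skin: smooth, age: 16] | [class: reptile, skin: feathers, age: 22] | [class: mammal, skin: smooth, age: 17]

One predicate separates the groups cleanly: age ≥ 6 AND age ≤ 17.
[class: fish, skin: smooth, age: 16]: age = 16, qualifies → In.
[class: reptile, skin: feathers, age: 22]: age = 22, fails this test → Out.
[class: mammal, skin: smooth, age: 17]: age = 17, qualifies → In.

In, Out, In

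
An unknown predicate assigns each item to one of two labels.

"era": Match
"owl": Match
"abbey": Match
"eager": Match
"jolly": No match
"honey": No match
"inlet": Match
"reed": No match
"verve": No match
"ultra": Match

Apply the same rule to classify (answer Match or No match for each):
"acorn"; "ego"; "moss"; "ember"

Match, Match, No match, Match

One predicate separates the groups cleanly: starts with a vowel.
"acorn": starts with 'a', matches → Match. "ego": starts with 'e', matches → Match. "moss": starts with 'm', doesn't qualify → No match. "ember": starts with 'e', matches → Match.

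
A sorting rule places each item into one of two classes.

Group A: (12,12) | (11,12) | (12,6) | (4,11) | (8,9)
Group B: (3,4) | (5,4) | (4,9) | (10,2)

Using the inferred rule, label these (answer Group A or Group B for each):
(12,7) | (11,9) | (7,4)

Group A, Group A, Group B

The pattern is that an item is 'Group A' exactly when: sum ≥ 15.
(12,7): 12+7 = 19, has this property → Group A. (11,9): 11+9 = 20, has this property → Group A. (7,4): 7+4 = 11, does not satisfy this → Group B.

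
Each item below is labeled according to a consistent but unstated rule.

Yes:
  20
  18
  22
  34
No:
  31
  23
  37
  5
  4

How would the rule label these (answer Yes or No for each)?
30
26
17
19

One predicate separates the groups cleanly: even AND at least 5.
30: Yes (30 is even, 30 ≥ 5). 26: Yes (26 is even, 26 ≥ 5). 17: No (17 is odd, 17 ≥ 5). 19: No (19 is odd, 19 ≥ 5).

Yes, Yes, No, No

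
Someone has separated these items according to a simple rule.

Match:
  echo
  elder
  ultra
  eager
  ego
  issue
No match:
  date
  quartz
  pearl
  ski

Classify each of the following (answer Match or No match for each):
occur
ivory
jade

Comparing the two groups points to one rule — starts with a vowel.
occur → starts with 'o' → Match.
ivory → starts with 'i' → Match.
jade → starts with 'j' → No match.

Match, Match, No match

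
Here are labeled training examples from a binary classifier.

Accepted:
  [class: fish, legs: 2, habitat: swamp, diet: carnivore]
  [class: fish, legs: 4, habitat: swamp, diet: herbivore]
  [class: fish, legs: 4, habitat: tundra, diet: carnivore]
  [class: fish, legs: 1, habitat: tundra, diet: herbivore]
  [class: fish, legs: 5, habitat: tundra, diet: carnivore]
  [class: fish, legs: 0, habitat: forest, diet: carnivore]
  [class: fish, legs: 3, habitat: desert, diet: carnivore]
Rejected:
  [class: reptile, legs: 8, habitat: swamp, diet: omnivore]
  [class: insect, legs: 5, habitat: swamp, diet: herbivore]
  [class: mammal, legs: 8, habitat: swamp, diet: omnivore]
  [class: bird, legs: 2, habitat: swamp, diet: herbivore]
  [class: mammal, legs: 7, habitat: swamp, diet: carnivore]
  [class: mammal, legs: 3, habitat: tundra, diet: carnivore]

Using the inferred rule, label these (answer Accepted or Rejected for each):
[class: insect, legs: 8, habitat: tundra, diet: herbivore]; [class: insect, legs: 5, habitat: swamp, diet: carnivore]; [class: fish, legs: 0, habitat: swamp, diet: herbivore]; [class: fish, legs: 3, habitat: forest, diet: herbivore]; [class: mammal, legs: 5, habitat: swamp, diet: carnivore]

Rejected, Rejected, Accepted, Accepted, Rejected

Checking candidate rules against both groups, what survives is: class is fish.
[class: insect, legs: 8, habitat: tundra, diet: herbivore]: Rejected (class is insect). [class: insect, legs: 5, habitat: swamp, diet: carnivore]: Rejected (class is insect). [class: fish, legs: 0, habitat: swamp, diet: herbivore]: Accepted (class is fish). [class: fish, legs: 3, habitat: forest, diet: herbivore]: Accepted (class is fish). [class: mammal, legs: 5, habitat: swamp, diet: carnivore]: Rejected (class is mammal).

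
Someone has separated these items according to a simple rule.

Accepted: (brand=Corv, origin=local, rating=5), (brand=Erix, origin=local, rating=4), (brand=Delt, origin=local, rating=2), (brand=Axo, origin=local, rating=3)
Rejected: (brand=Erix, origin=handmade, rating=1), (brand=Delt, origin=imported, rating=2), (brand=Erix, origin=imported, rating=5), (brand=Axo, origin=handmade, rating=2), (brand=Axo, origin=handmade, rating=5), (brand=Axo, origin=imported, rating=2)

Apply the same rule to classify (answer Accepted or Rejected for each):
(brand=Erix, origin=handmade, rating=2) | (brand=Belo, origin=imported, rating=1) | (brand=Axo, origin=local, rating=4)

The common property of the 'Accepted' items is: origin is local. No 'Rejected' item has it.

Rejected, Rejected, Accepted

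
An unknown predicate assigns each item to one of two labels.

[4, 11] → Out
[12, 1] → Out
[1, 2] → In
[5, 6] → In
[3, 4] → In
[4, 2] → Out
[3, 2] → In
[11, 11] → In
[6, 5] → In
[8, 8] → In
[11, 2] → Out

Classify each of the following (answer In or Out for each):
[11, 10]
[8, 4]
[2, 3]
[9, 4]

The common property of the 'In' items is: |first − second| ≤ 1. No 'Out' item has it.

In, Out, In, Out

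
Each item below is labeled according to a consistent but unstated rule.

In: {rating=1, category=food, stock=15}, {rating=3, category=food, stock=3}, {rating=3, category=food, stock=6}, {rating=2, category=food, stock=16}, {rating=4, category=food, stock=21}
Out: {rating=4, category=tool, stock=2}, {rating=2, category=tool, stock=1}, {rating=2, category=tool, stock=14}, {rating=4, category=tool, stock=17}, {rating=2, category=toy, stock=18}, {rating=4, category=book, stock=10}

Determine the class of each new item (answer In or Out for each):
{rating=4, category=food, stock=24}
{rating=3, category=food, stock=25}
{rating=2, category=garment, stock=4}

In, In, Out

Rule: category is food. This holds for each 'In' example and fails for each 'Out' one.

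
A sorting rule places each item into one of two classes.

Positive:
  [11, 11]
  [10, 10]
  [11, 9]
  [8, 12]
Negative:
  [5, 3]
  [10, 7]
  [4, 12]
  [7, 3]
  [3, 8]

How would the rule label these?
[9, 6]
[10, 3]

Negative, Negative

The distinguishing property — sum ≥ 20 — holds for all the 'Positive' cases and none of the 'Negative' cases.
[9, 6]: 9+6 = 15, fails this test → Negative. [10, 3]: 10+3 = 13, fails this test → Negative.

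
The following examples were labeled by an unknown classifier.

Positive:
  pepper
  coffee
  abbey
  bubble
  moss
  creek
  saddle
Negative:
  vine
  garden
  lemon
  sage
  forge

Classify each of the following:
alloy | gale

Positive, Negative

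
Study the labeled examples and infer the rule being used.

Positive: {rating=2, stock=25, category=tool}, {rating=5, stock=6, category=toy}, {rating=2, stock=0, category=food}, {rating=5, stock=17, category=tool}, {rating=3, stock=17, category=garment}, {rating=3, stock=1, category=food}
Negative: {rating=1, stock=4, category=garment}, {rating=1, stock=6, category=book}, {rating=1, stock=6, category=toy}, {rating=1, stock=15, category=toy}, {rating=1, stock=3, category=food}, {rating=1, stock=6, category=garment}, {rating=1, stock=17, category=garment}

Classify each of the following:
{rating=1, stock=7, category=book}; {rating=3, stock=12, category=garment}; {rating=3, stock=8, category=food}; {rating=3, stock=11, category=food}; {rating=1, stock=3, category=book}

Negative, Positive, Positive, Positive, Negative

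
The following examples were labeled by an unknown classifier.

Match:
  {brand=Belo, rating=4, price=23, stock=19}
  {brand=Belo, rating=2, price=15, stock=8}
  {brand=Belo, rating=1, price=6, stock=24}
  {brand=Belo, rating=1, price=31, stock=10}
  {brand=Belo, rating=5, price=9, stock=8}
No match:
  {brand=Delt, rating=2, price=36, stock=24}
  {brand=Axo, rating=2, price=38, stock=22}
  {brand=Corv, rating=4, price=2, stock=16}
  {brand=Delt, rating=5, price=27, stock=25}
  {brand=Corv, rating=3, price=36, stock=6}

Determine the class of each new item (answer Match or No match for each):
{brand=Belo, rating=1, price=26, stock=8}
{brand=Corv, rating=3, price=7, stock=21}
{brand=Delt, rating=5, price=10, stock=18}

Match, No match, No match

The rule appears to be: brand is Belo.
{brand=Belo, rating=1, price=26, stock=8}: brand is Belo, qualifies → Match.
{brand=Corv, rating=3, price=7, stock=21}: brand is Corv, does not satisfy this → No match.
{brand=Delt, rating=5, price=10, stock=18}: brand is Delt, does not satisfy this → No match.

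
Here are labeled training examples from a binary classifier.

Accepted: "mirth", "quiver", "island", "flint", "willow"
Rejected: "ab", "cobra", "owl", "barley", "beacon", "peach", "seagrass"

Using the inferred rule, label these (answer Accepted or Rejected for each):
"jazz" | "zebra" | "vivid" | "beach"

Rejected, Rejected, Accepted, Rejected

The pattern is that an item is 'Accepted' exactly when: contains 'i'.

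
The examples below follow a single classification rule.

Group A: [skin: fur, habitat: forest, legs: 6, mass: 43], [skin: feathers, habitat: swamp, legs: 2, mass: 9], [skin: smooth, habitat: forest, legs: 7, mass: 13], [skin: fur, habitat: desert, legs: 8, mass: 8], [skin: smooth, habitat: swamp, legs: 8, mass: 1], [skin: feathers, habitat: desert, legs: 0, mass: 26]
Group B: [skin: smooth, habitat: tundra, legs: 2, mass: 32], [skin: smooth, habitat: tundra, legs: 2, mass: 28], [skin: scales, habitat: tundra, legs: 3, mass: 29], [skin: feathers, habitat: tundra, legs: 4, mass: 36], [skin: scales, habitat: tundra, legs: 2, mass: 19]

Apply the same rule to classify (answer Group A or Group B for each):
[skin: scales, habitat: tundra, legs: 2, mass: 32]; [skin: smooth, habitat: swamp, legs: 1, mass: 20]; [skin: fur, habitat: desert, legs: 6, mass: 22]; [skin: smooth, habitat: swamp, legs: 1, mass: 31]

Group B, Group A, Group A, Group A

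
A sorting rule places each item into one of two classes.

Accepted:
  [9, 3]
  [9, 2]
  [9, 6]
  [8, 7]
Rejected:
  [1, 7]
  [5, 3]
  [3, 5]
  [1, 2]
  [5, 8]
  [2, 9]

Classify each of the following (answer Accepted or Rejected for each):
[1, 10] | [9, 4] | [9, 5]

Rejected, Accepted, Accepted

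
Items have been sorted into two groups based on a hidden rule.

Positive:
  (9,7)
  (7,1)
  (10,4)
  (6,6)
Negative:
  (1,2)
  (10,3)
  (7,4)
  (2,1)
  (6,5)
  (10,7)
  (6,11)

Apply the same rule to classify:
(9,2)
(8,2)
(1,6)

Negative, Positive, Negative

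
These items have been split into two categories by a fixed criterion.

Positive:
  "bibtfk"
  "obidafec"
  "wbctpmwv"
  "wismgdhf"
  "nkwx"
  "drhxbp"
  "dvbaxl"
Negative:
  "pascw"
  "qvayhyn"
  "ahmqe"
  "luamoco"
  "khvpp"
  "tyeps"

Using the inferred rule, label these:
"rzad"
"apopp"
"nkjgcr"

The common property of the 'Positive' items is: even length. No 'Negative' item has it.
"rzad": length 4, passes → Positive. "apopp": length 5, doesn't qualify → Negative. "nkjgcr": length 6, passes → Positive.

Positive, Negative, Positive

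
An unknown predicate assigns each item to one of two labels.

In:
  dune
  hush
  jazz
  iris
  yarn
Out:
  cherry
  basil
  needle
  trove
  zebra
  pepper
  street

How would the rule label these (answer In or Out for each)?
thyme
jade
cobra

A rule that fits every label: length 4 — true of each 'In' example, false of each 'Out' one.
thyme — length 5, hence Out.
jade — length 4, hence In.
cobra — length 5, hence Out.

Out, In, Out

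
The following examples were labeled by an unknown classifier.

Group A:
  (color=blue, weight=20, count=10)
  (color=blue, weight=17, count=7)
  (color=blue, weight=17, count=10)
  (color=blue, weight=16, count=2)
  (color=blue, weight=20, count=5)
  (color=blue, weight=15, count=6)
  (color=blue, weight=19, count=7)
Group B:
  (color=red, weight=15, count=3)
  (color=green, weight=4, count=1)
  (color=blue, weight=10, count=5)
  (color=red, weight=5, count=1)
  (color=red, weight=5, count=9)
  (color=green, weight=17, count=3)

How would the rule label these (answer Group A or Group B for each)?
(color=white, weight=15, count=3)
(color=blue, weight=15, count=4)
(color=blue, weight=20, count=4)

Group B, Group A, Group A

The classifier is using: color is blue AND weight ≥ 15.
(color=white, weight=15, count=3): Group B (color is white, weight = 15). (color=blue, weight=15, count=4): Group A (color is blue, weight = 15). (color=blue, weight=20, count=4): Group A (color is blue, weight = 20).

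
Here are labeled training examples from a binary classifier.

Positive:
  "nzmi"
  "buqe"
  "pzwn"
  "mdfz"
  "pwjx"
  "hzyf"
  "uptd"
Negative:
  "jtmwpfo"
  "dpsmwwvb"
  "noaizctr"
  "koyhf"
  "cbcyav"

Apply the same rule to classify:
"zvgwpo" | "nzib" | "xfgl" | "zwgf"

The common property of the 'Positive' items is: length 4. No 'Negative' item has it.
"zvgwpo" → length 6 → Negative. "nzib" → length 4 → Positive. "xfgl" → length 4 → Positive. "zwgf" → length 4 → Positive.

Negative, Positive, Positive, Positive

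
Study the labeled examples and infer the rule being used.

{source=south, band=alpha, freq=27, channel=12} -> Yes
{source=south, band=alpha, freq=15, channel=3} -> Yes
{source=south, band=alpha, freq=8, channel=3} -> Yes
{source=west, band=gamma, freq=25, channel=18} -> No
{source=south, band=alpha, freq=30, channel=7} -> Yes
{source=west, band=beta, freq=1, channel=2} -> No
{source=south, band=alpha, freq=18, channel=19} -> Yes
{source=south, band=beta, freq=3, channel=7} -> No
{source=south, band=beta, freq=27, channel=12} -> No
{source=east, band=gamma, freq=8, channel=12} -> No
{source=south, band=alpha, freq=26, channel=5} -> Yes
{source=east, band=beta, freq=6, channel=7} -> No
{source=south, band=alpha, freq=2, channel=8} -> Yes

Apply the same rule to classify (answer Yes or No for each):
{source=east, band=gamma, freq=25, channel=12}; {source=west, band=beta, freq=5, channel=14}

No, No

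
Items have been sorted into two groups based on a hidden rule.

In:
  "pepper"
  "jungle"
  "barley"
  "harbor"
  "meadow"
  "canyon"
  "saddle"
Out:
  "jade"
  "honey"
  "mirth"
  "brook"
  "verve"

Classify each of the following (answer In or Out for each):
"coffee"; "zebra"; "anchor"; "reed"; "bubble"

In, Out, In, Out, In

The distinguishing property — length 6 — holds for all the 'In' cases and none of the 'Out' cases.
"coffee": length 6, has this property → In.
"zebra": length 5, does not fit → Out.
"anchor": length 6, has this property → In.
"reed": length 4, does not fit → Out.
"bubble": length 6, has this property → In.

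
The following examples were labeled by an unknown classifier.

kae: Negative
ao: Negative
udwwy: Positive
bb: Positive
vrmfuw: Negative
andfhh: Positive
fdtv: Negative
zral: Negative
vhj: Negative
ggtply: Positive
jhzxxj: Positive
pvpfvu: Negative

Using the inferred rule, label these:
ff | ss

Positive, Positive

The rule appears to be: has a double letter.
ff: Positive ('ff' doubled).
ss: Positive ('ss' doubled).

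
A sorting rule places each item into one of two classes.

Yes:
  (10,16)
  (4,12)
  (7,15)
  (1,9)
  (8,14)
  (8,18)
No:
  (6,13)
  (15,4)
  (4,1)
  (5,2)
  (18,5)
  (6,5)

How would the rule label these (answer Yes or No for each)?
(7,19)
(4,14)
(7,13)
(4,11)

Yes, Yes, Yes, No

The simplest hypothesis consistent with all the labels is: sum is even.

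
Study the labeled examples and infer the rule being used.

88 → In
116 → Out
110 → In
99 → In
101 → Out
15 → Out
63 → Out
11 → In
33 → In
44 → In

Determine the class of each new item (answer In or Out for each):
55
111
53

Rule: multiple of 11. This holds for each 'In' example and fails for each 'Out' one.
55 → 55 = 11·5 → In. 111 → 111 = 11·10 + 1 → Out. 53 → 53 = 11·4 + 9 → Out.

In, Out, Out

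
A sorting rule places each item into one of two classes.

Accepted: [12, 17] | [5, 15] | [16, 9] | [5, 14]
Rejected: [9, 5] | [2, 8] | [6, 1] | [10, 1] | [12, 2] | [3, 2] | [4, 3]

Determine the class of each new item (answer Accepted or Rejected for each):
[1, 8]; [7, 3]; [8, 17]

Every 'Accepted' example satisfies: sum ≥ 19. None of the 'Rejected' examples do.
[1, 8]: 1+8 = 9 — does not pass, so Rejected. [7, 3]: 7+3 = 10 — does not pass, so Rejected. [8, 17]: 8+17 = 25 — passes, so Accepted.

Rejected, Rejected, Accepted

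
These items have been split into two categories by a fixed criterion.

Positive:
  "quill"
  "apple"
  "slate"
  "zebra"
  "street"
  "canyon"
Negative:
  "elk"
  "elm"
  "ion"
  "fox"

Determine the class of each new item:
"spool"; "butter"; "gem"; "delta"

A rule that fits every label: length ≥ 5 — true of each 'Positive' example, false of each 'Negative' one.

Positive, Positive, Negative, Positive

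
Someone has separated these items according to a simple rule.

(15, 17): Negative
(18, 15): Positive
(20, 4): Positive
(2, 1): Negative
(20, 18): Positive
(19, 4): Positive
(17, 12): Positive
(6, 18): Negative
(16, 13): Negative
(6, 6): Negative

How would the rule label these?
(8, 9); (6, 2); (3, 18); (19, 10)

The classifier is using: first ≥ 17.
(8, 9) → first 8 → Negative. (6, 2) → first 6 → Negative. (3, 18) → first 3 → Negative. (19, 10) → first 19 → Positive.

Negative, Negative, Negative, Positive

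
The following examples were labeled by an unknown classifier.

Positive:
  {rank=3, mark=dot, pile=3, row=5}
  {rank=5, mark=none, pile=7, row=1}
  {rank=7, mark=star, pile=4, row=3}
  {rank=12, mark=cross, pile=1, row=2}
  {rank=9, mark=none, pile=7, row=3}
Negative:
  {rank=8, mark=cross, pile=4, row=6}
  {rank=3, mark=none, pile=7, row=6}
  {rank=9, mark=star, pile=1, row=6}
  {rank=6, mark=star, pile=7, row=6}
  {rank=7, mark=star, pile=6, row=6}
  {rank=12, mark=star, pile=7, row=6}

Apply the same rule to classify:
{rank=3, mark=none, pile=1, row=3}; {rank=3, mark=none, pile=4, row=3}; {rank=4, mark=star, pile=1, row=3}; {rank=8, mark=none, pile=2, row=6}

Positive, Positive, Positive, Negative

The pattern is that an item is 'Positive' exactly when: row ≤ 5.
{rank=3, mark=none, pile=1, row=3}: row = 3 — fits, so Positive. {rank=3, mark=none, pile=4, row=3}: row = 3 — fits, so Positive. {rank=4, mark=star, pile=1, row=3}: row = 3 — fits, so Positive. {rank=8, mark=none, pile=2, row=6}: row = 6 — doesn't qualify, so Negative.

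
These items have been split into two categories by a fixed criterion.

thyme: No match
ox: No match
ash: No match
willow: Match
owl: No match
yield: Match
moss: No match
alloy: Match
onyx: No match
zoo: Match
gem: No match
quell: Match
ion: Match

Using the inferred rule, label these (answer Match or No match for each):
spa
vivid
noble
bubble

No match, Match, Match, Match

'Match' ⟺ has ≥ 2 vowels.
spa: 1 vowel, doesn't match → No match.
vivid: 2 vowels, has this property → Match.
noble: 2 vowels, has this property → Match.
bubble: 2 vowels, has this property → Match.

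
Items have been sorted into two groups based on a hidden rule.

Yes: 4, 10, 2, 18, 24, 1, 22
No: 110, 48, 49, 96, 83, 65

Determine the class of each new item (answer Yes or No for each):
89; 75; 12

The common property of the 'Yes' items is: at most 24. No 'No' item has it.
89: No (89 > 24).
75: No (75 > 24).
12: Yes (12 ≤ 24).

No, No, Yes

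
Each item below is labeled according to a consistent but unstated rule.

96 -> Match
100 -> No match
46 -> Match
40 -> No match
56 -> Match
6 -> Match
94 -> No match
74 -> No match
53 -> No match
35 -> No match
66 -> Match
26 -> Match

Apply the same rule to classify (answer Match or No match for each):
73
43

The distinguishing property — ends in digit 6 — holds for all the 'Match' cases and none of the 'No match' cases.
73 → last digit 3 → No match. 43 → last digit 3 → No match.

No match, No match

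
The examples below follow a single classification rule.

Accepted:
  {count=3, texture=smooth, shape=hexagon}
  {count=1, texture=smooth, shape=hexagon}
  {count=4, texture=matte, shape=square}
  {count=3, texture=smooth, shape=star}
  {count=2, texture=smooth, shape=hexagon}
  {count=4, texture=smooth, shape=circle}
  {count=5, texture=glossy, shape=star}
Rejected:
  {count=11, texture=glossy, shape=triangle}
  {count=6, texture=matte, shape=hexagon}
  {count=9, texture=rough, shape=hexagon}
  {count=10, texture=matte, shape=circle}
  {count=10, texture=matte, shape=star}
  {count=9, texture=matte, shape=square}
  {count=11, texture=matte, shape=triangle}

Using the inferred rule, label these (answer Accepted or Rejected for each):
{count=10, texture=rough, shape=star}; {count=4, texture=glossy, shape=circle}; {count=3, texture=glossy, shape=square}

Rejected, Accepted, Accepted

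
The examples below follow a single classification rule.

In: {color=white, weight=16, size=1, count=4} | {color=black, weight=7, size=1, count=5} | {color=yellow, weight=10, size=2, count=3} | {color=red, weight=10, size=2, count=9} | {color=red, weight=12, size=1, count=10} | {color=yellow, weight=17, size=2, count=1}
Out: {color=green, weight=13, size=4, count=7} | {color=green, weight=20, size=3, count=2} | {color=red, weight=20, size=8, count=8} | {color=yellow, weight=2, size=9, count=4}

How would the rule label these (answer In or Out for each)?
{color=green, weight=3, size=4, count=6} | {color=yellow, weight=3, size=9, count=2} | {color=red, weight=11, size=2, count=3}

Out, Out, In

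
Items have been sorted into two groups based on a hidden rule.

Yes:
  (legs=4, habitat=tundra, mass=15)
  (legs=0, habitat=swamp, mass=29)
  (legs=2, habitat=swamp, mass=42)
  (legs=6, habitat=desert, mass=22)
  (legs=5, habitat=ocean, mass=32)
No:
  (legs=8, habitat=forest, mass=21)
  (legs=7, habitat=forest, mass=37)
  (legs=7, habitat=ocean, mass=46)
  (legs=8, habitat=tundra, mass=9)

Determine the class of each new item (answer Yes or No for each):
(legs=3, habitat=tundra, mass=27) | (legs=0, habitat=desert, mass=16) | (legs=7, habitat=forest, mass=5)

'Yes' ⟺ legs ≤ 6.
(legs=3, habitat=tundra, mass=27) — legs = 3, hence Yes. (legs=0, habitat=desert, mass=16) — legs = 0, hence Yes. (legs=7, habitat=forest, mass=5) — legs = 7, hence No.

Yes, Yes, No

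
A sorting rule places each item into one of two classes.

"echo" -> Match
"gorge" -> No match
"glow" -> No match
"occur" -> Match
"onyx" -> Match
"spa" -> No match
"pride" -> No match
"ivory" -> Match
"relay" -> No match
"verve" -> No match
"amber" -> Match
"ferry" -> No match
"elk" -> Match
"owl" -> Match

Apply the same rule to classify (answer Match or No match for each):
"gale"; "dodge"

No match, No match

One predicate separates the groups cleanly: starts with a vowel.
"gale": starts with 'g' — fails this test, so No match. "dodge": starts with 'd' — fails this test, so No match.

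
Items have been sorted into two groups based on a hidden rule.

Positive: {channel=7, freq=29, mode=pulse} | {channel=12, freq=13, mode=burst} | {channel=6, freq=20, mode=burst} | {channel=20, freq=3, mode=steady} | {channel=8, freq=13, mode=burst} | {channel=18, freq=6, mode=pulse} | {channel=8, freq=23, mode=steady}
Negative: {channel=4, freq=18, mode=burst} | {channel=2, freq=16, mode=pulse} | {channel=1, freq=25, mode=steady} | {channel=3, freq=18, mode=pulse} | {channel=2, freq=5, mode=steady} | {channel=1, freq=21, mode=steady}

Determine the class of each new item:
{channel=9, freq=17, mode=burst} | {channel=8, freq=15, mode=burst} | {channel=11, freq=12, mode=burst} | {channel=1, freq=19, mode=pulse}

Positive, Positive, Positive, Negative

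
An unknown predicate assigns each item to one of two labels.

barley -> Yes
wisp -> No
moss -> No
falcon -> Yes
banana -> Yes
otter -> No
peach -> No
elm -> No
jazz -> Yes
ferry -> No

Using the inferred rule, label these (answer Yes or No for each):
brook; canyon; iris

The pattern is that an item is 'Yes' exactly when: even length AND contains 'a'.
brook: length 5, no 'a' — doesn't qualify, so No. canyon: length 6, has 'a' — passes, so Yes. iris: length 4, no 'a' — doesn't qualify, so No.

No, Yes, No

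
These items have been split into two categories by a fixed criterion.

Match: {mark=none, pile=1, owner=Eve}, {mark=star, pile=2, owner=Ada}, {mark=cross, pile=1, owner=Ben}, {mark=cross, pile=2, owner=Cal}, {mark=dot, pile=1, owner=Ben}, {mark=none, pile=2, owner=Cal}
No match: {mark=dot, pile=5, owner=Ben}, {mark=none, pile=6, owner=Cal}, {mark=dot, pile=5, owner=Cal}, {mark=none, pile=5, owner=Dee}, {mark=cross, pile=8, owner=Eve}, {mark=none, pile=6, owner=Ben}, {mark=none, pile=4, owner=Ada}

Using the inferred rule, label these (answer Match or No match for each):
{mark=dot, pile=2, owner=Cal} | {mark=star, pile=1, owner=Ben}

Rule: pile ≤ 2. This holds for each 'Match' example and fails for each 'No match' one.
{mark=dot, pile=2, owner=Cal} → pile = 2 → Match.
{mark=star, pile=1, owner=Ben} → pile = 1 → Match.

Match, Match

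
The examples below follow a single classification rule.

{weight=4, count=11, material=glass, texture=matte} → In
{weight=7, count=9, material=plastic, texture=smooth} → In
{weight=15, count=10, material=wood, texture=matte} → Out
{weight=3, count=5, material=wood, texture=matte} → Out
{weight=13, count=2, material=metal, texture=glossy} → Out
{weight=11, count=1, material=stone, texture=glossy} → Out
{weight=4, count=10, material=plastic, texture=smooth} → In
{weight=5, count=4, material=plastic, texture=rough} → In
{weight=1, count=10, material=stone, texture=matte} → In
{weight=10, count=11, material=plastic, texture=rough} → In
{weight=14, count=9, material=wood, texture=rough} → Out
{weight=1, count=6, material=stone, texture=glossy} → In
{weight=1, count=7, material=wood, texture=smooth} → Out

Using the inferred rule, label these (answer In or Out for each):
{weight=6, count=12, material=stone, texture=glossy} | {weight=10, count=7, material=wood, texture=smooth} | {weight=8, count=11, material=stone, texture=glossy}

The simplest hypothesis consistent with all the labels is: material is not wood AND count ≥ 4.
{weight=6, count=12, material=stone, texture=glossy} → material is stone, count = 12 → In.
{weight=10, count=7, material=wood, texture=smooth} → material is wood, count = 7 → Out.
{weight=8, count=11, material=stone, texture=glossy} → material is stone, count = 11 → In.

In, Out, In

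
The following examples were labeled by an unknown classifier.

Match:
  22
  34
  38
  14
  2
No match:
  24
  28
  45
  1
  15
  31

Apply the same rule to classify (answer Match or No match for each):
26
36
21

Match, No match, No match

Looking at the examples, the only property every 'Match' case has and every 'No match' case lacks is: ≡ 2 (mod 4).
26: Match (26 mod 4 = 2). 36: No match (36 mod 4 = 0). 21: No match (21 mod 4 = 1).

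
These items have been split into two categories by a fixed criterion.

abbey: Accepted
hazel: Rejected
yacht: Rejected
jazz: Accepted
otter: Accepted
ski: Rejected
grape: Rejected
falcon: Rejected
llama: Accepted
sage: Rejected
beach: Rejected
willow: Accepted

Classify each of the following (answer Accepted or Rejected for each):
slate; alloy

The distinguishing property — has a double letter — holds for all the 'Accepted' cases and none of the 'Rejected' cases.
slate: no doubled letter — fails this test, so Rejected. alloy: 'll' doubled — fits, so Accepted.

Rejected, Accepted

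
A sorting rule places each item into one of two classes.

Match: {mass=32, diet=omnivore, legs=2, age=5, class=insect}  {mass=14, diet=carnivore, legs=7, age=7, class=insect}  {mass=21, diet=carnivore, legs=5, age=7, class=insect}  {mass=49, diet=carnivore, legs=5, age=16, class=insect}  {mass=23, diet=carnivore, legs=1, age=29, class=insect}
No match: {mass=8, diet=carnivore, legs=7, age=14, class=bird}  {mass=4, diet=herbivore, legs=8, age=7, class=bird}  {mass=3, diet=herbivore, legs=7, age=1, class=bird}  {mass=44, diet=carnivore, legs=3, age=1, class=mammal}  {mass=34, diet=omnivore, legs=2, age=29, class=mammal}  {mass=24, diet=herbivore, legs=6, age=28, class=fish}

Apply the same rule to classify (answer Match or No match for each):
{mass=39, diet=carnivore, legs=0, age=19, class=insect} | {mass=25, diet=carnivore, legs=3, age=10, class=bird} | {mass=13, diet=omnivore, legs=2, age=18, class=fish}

Match, No match, No match

Comparing the two groups points to one rule — class is insect.
{mass=39, diet=carnivore, legs=0, age=19, class=insect}: Match (class is insect).
{mass=25, diet=carnivore, legs=3, age=10, class=bird}: No match (class is bird).
{mass=13, diet=omnivore, legs=2, age=18, class=fish}: No match (class is fish).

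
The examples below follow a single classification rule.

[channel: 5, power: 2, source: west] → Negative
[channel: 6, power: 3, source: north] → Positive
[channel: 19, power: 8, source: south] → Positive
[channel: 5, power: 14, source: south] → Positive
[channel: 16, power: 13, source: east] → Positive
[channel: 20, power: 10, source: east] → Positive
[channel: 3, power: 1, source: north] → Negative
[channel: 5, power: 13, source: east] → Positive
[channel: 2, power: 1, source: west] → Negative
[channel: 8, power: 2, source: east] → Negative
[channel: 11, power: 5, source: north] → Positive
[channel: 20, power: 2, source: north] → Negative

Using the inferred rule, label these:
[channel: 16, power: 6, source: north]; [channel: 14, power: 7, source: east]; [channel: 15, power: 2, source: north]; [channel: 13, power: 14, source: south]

Positive, Positive, Negative, Positive

'Positive' ⟺ power ≥ 3.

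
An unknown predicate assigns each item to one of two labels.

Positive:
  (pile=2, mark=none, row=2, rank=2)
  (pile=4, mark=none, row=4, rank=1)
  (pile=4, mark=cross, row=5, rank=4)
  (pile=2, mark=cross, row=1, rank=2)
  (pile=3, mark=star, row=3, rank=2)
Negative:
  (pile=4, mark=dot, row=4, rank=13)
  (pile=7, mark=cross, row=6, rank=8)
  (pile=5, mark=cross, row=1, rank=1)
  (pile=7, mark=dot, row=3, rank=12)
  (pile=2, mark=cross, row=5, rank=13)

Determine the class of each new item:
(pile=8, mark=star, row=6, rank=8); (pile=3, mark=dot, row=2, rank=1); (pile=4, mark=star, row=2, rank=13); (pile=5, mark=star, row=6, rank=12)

Negative, Positive, Negative, Negative

The classifier is using: rank ≤ 4 AND pile ≤ 4.
(pile=8, mark=star, row=6, rank=8) → rank = 8, pile = 8 → Negative.
(pile=3, mark=dot, row=2, rank=1) → rank = 1, pile = 3 → Positive.
(pile=4, mark=star, row=2, rank=13) → rank = 13, pile = 4 → Negative.
(pile=5, mark=star, row=6, rank=12) → rank = 12, pile = 5 → Negative.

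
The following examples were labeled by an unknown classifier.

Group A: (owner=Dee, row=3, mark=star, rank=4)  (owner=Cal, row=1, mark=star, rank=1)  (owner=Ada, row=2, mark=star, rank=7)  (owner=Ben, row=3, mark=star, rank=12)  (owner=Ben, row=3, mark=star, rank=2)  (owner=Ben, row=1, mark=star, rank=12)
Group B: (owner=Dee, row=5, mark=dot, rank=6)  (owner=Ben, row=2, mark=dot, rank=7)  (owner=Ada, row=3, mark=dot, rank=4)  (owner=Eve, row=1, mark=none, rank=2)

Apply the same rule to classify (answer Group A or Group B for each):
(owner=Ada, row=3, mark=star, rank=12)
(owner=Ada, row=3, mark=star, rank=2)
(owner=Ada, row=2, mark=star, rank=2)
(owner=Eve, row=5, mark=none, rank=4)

Group A, Group A, Group A, Group B

The common property of the 'Group A' items is: mark is star. No 'Group B' item has it.
(owner=Ada, row=3, mark=star, rank=12): mark is star, fits → Group A. (owner=Ada, row=3, mark=star, rank=2): mark is star, fits → Group A. (owner=Ada, row=2, mark=star, rank=2): mark is star, fits → Group A. (owner=Eve, row=5, mark=none, rank=4): mark is none, fails this test → Group B.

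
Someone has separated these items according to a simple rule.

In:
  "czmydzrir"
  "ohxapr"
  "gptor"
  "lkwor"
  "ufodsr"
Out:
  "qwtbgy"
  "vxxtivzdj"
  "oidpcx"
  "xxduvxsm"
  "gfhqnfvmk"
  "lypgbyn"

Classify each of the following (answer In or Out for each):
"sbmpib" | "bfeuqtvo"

'In' ⟺ contains 'r'.

Out, Out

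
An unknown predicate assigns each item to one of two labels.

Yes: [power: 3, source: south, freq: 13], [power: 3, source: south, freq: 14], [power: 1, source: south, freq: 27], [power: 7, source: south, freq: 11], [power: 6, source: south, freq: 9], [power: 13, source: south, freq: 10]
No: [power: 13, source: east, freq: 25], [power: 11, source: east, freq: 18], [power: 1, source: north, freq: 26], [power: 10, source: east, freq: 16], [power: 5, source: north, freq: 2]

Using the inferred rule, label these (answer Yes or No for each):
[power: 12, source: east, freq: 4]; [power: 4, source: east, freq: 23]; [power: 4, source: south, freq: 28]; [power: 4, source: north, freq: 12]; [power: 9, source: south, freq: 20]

The common property of the 'Yes' items is: source is south. No 'No' item has it.
[power: 12, source: east, freq: 4] — source is east, hence No. [power: 4, source: east, freq: 23] — source is east, hence No. [power: 4, source: south, freq: 28] — source is south, hence Yes. [power: 4, source: north, freq: 12] — source is north, hence No. [power: 9, source: south, freq: 20] — source is south, hence Yes.

No, No, Yes, No, Yes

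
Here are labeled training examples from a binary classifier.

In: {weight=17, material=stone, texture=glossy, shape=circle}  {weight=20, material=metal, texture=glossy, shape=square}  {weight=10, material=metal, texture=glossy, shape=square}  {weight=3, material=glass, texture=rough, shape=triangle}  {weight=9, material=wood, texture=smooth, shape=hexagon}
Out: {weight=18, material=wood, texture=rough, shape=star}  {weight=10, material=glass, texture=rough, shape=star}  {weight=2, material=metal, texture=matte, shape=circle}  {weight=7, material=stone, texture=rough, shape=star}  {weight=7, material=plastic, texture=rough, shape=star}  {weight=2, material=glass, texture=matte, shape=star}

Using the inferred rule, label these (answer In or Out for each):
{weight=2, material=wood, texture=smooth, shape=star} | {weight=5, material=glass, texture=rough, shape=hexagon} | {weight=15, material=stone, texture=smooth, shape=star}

The classifier is using: shape is not star AND weight ≥ 3.
{weight=2, material=wood, texture=smooth, shape=star} → shape is star, weight = 2 → Out.
{weight=5, material=glass, texture=rough, shape=hexagon} → shape is hexagon, weight = 5 → In.
{weight=15, material=stone, texture=smooth, shape=star} → shape is star, weight = 15 → Out.

Out, In, Out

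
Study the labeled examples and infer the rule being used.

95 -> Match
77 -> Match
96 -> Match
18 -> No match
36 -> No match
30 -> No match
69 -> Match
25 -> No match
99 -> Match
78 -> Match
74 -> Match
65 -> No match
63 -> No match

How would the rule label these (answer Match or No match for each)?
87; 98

Match, Match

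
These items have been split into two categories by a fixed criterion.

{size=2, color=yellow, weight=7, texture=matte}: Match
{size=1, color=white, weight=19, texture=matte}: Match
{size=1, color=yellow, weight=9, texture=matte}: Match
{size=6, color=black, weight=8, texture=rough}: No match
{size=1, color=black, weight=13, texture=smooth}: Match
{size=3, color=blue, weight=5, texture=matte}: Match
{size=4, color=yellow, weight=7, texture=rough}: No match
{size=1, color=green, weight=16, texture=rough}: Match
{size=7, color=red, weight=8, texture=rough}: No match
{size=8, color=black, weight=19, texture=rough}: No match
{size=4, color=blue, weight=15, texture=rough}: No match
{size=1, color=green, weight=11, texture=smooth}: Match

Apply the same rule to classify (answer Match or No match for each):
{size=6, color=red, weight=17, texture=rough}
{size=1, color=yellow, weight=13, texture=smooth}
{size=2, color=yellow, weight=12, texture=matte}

One predicate separates the groups cleanly: size ≤ 3.
No match: {size=6, color=red, weight=17, texture=rough}, since size = 6. Match: {size=1, color=yellow, weight=13, texture=smooth}, since size = 1. Match: {size=2, color=yellow, weight=12, texture=matte}, since size = 2.

No match, Match, Match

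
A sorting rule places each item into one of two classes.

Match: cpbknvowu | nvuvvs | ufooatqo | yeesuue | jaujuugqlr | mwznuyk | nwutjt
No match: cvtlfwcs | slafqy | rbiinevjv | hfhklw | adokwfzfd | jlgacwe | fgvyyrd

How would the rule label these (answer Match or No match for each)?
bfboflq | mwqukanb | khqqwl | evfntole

No match, Match, No match, No match

The common property of the 'Match' items is: contains 'u'. No 'No match' item has it.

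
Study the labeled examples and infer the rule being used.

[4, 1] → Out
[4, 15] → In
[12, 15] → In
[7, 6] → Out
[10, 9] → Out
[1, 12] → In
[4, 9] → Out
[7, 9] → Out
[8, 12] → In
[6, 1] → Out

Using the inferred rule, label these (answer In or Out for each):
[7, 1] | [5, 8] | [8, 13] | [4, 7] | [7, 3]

Out, Out, In, Out, Out

Rule: second ≥ 10. This holds for each 'In' example and fails for each 'Out' one.
Out: [7, 1], since second 1.
Out: [5, 8], since second 8.
In: [8, 13], since second 13.
Out: [4, 7], since second 7.
Out: [7, 3], since second 3.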